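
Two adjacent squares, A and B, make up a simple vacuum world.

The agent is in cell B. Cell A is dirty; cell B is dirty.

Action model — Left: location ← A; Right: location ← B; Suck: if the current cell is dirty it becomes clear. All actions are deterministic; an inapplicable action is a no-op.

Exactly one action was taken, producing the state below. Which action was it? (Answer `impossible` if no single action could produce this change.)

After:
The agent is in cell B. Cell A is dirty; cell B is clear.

Suck

try  Left: (A; A:dirty, B:dirty)
try Right: (B; A:dirty, B:dirty)
try  Suck: (B; A:dirty, B:clear)  ← match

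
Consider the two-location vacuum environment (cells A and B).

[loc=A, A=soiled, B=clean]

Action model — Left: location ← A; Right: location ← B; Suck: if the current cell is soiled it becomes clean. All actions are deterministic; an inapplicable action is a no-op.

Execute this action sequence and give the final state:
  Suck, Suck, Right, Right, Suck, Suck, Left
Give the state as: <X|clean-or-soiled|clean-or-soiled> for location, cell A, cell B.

step 1/7 (Suck): <A|clean|clean>
step 2/7 (Suck): <A|clean|clean>
step 3/7 (Right): <B|clean|clean>
step 4/7 (Right): <B|clean|clean>
step 5/7 (Suck): <B|clean|clean>
step 6/7 (Suck): <B|clean|clean>
step 7/7 (Left): <A|clean|clean>

<A|clean|clean>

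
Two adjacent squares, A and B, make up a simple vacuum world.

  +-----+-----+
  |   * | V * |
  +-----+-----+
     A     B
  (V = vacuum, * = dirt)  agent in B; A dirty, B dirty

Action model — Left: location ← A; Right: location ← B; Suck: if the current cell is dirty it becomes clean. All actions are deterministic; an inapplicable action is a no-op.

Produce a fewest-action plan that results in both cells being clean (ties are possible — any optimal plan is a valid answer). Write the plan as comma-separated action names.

[1] after Suck: (B; A:dirty, B:clean)
[2] after Left: (A; A:dirty, B:clean)
[3] after Suck: (A; A:clean, B:clean)
min 3: Suck B + move + Suck A

Suck, Left, Suck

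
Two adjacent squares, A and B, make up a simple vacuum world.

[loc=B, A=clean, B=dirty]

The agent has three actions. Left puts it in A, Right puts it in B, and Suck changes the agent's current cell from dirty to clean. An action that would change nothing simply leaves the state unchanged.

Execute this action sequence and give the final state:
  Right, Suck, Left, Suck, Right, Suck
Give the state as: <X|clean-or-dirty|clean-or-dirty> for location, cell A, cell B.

<B|clean|clean>

1) do Right; now <B|clean|dirty>
2) do Suck; now <B|clean|clean>
3) do Left; now <A|clean|clean>
4) do Suck; now <A|clean|clean>
5) do Right; now <B|clean|clean>
6) do Suck; now <B|clean|clean>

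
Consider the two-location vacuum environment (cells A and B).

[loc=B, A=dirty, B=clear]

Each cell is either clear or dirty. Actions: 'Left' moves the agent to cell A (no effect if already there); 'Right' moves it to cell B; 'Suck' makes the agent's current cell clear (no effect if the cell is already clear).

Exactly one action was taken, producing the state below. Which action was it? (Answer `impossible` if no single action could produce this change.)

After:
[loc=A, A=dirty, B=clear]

Left

try  Left: (A; A:dirty, B:clear)  ← match
try Right: (B; A:dirty, B:clear)
try  Suck: (B; A:dirty, B:clear)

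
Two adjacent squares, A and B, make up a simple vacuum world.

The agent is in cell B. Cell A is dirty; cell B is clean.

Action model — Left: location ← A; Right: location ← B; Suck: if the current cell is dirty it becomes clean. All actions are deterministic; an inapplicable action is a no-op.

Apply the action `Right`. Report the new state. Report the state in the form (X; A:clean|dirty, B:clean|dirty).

(B; A:dirty, B:clean)

start: (B; A:dirty, B:clean)
1. Right → (B; A:dirty, B:clean)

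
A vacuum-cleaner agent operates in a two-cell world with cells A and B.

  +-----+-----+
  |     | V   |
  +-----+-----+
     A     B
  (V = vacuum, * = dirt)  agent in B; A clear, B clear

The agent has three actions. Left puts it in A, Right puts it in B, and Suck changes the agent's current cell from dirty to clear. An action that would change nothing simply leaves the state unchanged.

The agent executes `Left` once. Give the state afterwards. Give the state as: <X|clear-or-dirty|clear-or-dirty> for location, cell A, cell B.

<A|clear|clear>

start: <B|clear|clear>
1) do Left; now <A|clear|clear>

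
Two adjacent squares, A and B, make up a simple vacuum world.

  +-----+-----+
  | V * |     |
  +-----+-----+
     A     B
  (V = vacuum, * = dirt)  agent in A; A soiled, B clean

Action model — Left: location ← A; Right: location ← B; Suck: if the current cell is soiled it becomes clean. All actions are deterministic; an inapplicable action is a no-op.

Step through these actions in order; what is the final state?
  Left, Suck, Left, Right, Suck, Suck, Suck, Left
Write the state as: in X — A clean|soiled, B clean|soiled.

step 1/8 (Left): in A — A soiled, B clean
step 2/8 (Suck): in A — A clean, B clean
step 3/8 (Left): in A — A clean, B clean
step 4/8 (Right): in B — A clean, B clean
step 5/8 (Suck): in B — A clean, B clean
step 6/8 (Suck): in B — A clean, B clean
step 7/8 (Suck): in B — A clean, B clean
step 8/8 (Left): in A — A clean, B clean

in A — A clean, B clean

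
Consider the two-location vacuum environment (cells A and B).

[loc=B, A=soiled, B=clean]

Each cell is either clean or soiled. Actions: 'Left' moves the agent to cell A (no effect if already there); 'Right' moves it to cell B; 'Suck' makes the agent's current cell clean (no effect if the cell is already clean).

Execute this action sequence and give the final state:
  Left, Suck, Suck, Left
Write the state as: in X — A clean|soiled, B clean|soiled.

[1] after Left: in A — A soiled, B clean
[2] after Suck: in A — A clean, B clean
[3] after Suck: in A — A clean, B clean
[4] after Left: in A — A clean, B clean

in A — A clean, B clean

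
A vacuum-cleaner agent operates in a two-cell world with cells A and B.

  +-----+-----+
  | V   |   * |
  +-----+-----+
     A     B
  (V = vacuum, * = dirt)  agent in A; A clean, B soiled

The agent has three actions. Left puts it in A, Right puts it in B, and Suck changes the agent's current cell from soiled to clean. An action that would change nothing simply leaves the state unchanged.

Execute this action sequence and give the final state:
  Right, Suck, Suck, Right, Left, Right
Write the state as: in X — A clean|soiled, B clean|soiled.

step 1/6 (Right): in B — A clean, B soiled
step 2/6 (Suck): in B — A clean, B clean
step 3/6 (Suck): in B — A clean, B clean
step 4/6 (Right): in B — A clean, B clean
step 5/6 (Left): in A — A clean, B clean
step 6/6 (Right): in B — A clean, B clean

in B — A clean, B clean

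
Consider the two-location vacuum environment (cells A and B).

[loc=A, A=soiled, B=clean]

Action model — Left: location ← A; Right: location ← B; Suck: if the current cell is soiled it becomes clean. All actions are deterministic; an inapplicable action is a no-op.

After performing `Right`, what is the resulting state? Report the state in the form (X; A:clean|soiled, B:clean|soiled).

start: (A; A:soiled, B:clean)
1) do Right; now (B; A:soiled, B:clean)

(B; A:soiled, B:clean)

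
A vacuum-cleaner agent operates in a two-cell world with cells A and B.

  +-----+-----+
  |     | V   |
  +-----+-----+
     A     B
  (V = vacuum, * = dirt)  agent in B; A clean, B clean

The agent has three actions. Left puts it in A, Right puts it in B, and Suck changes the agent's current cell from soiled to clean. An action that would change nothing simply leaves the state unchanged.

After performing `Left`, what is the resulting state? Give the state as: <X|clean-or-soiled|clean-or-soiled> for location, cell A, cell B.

<A|clean|clean>

start: <B|clean|clean>
Left (#1): <A|clean|clean>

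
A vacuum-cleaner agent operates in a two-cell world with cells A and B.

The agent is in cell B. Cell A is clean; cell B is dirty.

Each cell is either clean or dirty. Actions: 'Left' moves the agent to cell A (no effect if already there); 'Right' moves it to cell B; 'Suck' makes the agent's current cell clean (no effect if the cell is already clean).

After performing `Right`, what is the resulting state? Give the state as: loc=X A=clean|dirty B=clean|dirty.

loc=B A=clean B=dirty

start: loc=B A=clean B=dirty
[1] after Right: loc=B A=clean B=dirty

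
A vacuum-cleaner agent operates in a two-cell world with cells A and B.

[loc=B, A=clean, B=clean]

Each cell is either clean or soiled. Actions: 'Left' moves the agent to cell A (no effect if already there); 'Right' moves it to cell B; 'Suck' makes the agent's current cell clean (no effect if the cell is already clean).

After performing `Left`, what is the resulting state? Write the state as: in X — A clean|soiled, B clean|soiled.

in A — A clean, B clean

start: in B — A clean, B clean
Left (#1): in A — A clean, B clean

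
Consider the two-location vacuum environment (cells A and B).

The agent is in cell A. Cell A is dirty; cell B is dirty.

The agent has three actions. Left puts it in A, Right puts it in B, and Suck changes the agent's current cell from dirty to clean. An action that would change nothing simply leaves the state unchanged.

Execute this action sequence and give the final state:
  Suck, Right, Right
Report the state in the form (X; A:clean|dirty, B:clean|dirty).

1) do Suck; now (A; A:clean, B:dirty)
2) do Right; now (B; A:clean, B:dirty)
3) do Right; now (B; A:clean, B:dirty)

(B; A:clean, B:dirty)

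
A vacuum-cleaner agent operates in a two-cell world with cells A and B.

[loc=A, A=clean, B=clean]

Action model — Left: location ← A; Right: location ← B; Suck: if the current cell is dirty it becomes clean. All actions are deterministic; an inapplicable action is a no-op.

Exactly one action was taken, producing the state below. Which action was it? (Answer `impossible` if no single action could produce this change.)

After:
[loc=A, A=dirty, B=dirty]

impossible

try  Left: (A; A:clean, B:clean)
try Right: (B; A:clean, B:clean)
try  Suck: (A; A:clean, B:clean)
no single action produces the after-state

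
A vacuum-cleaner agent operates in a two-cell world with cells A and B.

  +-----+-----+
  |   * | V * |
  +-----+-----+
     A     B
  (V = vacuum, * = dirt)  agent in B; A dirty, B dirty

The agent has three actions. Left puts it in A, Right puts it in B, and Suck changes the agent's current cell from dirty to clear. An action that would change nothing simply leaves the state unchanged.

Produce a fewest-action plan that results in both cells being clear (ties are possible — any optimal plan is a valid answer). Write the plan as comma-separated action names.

Suck, Left, Suck

1. Suck → loc=B A=dirty B=clear
2. Left → loc=A A=dirty B=clear
3. Suck → loc=A A=clear B=clear
min 3: Suck B + move + Suck A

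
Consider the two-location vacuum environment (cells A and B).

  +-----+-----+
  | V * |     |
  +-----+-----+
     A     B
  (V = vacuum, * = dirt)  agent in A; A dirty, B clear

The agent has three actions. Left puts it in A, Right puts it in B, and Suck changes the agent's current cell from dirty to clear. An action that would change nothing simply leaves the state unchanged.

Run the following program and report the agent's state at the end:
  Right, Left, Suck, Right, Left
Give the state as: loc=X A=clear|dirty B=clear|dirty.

loc=A A=clear B=clear

step 1/5 (Right): loc=B A=dirty B=clear
step 2/5 (Left): loc=A A=dirty B=clear
step 3/5 (Suck): loc=A A=clear B=clear
step 4/5 (Right): loc=B A=clear B=clear
step 5/5 (Left): loc=A A=clear B=clear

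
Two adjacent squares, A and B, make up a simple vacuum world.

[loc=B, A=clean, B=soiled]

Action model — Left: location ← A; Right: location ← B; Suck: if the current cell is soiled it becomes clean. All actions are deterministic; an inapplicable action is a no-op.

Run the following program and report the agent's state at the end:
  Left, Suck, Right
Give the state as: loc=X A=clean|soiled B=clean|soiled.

[1] after Left: loc=A A=clean B=soiled
[2] after Suck: loc=A A=clean B=soiled
[3] after Right: loc=B A=clean B=soiled

loc=B A=clean B=soiled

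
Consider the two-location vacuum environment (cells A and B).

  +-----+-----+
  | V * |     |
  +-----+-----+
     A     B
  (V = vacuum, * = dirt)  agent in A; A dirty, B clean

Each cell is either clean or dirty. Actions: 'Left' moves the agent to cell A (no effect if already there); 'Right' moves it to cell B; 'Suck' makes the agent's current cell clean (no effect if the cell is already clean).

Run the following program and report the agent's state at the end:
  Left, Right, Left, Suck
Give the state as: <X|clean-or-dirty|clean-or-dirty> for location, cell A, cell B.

<A|clean|clean>

1. Left → <A|dirty|clean>
2. Right → <B|dirty|clean>
3. Left → <A|dirty|clean>
4. Suck → <A|clean|clean>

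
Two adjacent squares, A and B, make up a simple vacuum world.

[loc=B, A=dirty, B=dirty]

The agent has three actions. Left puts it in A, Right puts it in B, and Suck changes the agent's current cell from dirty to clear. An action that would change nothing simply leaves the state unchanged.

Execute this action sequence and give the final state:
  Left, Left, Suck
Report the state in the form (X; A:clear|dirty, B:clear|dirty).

(A; A:clear, B:dirty)

1. Left → (A; A:dirty, B:dirty)
2. Left → (A; A:dirty, B:dirty)
3. Suck → (A; A:clear, B:dirty)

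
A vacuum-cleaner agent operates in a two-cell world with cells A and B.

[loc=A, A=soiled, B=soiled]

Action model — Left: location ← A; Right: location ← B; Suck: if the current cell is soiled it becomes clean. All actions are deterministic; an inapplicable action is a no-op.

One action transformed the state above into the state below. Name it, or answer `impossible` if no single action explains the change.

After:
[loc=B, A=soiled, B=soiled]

try  Left: loc=A A=soiled B=soiled
try Right: loc=B A=soiled B=soiled  ← match
try  Suck: loc=A A=clean B=soiled

Right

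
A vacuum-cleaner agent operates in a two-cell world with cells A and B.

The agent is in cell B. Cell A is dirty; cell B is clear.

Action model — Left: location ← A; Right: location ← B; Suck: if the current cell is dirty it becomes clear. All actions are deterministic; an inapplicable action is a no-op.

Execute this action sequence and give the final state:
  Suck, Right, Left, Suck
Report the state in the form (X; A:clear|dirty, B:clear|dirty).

(A; A:clear, B:clear)

1. Suck → (B; A:dirty, B:clear)
2. Right → (B; A:dirty, B:clear)
3. Left → (A; A:dirty, B:clear)
4. Suck → (A; A:clear, B:clear)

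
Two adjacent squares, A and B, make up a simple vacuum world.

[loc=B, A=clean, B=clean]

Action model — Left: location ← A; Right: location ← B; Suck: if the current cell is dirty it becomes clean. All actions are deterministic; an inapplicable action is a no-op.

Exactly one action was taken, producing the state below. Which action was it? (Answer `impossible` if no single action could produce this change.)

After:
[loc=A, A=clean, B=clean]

Left

try  Left: (A; A:clean, B:clean)  ← match
try Right: (B; A:clean, B:clean)
try  Suck: (B; A:clean, B:clean)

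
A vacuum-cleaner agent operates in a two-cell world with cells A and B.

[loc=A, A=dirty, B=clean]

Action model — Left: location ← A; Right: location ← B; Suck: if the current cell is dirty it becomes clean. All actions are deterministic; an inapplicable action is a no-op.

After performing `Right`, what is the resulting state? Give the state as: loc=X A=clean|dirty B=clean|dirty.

start: loc=A A=dirty B=clean
t=1 Right ⇒ loc=B A=dirty B=clean

loc=B A=dirty B=clean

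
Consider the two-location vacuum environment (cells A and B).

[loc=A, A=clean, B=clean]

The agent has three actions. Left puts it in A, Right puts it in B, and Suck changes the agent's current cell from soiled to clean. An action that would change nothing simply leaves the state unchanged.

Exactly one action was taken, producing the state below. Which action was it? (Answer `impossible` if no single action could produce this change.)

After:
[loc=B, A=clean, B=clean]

try  Left: <A|clean|clean>
try Right: <B|clean|clean>  ← match
try  Suck: <A|clean|clean>

Right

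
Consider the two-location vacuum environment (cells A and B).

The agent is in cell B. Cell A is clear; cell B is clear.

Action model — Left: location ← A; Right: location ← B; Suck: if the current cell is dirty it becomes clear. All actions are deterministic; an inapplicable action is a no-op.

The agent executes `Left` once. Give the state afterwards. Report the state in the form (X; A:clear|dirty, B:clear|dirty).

start: (B; A:clear, B:clear)
Left (#1): (A; A:clear, B:clear)

(A; A:clear, B:clear)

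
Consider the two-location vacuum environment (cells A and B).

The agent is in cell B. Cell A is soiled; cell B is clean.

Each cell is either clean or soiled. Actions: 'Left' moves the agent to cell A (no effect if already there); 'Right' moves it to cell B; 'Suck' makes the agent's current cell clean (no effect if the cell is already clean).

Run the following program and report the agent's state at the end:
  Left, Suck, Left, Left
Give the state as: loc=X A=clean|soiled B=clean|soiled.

1) do Left; now loc=A A=soiled B=clean
2) do Suck; now loc=A A=clean B=clean
3) do Left; now loc=A A=clean B=clean
4) do Left; now loc=A A=clean B=clean

loc=A A=clean B=clean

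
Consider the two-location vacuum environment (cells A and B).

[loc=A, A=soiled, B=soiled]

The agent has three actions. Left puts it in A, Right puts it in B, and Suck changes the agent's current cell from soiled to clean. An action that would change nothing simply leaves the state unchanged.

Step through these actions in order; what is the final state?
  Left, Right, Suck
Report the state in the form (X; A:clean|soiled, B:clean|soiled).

(B; A:soiled, B:clean)

step 1/3 (Left): (A; A:soiled, B:soiled)
step 2/3 (Right): (B; A:soiled, B:soiled)
step 3/3 (Suck): (B; A:soiled, B:clean)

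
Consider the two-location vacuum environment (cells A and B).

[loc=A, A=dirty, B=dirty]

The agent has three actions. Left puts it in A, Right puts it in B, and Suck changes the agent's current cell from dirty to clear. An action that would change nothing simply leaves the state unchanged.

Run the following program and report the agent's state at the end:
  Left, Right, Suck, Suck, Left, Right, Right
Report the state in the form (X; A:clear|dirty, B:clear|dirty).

(B; A:dirty, B:clear)

1) do Left; now (A; A:dirty, B:dirty)
2) do Right; now (B; A:dirty, B:dirty)
3) do Suck; now (B; A:dirty, B:clear)
4) do Suck; now (B; A:dirty, B:clear)
5) do Left; now (A; A:dirty, B:clear)
6) do Right; now (B; A:dirty, B:clear)
7) do Right; now (B; A:dirty, B:clear)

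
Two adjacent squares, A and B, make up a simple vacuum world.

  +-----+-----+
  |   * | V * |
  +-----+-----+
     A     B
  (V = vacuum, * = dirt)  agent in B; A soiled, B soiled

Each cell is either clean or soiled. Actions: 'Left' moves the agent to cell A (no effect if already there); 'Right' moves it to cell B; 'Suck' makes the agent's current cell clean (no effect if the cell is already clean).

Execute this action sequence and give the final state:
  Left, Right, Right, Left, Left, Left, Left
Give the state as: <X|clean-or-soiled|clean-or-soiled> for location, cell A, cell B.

<A|soiled|soiled>

1. Left → <A|soiled|soiled>
2. Right → <B|soiled|soiled>
3. Right → <B|soiled|soiled>
4. Left → <A|soiled|soiled>
5. Left → <A|soiled|soiled>
6. Left → <A|soiled|soiled>
7. Left → <A|soiled|soiled>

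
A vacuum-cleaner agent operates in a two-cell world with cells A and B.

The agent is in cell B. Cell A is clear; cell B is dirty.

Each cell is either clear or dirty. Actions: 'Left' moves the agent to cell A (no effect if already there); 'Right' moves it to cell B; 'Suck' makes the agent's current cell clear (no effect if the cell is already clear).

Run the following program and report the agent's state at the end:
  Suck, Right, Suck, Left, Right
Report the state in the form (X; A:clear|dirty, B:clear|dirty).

(B; A:clear, B:clear)

step 1/5 (Suck): (B; A:clear, B:clear)
step 2/5 (Right): (B; A:clear, B:clear)
step 3/5 (Suck): (B; A:clear, B:clear)
step 4/5 (Left): (A; A:clear, B:clear)
step 5/5 (Right): (B; A:clear, B:clear)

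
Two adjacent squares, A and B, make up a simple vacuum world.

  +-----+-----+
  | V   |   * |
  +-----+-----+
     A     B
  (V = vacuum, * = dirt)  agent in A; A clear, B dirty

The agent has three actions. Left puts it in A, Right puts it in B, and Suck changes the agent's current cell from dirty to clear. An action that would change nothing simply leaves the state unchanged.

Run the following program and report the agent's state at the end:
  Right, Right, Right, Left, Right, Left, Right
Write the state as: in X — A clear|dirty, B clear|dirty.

in B — A clear, B dirty

Right (#1): in B — A clear, B dirty
Right (#2): in B — A clear, B dirty
Right (#3): in B — A clear, B dirty
Left (#4): in A — A clear, B dirty
Right (#5): in B — A clear, B dirty
Left (#6): in A — A clear, B dirty
Right (#7): in B — A clear, B dirty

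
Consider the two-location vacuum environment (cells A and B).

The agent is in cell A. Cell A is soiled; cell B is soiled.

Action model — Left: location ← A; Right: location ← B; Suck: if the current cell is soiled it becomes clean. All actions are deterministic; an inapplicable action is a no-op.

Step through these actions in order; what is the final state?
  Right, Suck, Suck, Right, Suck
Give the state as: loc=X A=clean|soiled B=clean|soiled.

loc=B A=soiled B=clean

t=1 Right ⇒ loc=B A=soiled B=soiled
t=2 Suck ⇒ loc=B A=soiled B=clean
t=3 Suck ⇒ loc=B A=soiled B=clean
t=4 Right ⇒ loc=B A=soiled B=clean
t=5 Suck ⇒ loc=B A=soiled B=clean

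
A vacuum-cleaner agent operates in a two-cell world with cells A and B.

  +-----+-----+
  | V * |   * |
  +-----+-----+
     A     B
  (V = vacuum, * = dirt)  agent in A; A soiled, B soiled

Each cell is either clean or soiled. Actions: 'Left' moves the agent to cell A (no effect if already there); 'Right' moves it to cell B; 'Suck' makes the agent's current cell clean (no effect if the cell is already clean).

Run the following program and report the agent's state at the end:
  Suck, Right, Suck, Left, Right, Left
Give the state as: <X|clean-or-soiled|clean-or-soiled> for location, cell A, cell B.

1. Suck → <A|clean|soiled>
2. Right → <B|clean|soiled>
3. Suck → <B|clean|clean>
4. Left → <A|clean|clean>
5. Right → <B|clean|clean>
6. Left → <A|clean|clean>

<A|clean|clean>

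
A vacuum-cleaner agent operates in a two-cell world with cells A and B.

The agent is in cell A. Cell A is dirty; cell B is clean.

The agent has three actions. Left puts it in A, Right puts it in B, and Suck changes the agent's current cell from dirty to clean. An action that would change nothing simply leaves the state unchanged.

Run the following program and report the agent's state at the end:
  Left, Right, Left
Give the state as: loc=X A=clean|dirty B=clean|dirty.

loc=A A=dirty B=clean

[1] after Left: loc=A A=dirty B=clean
[2] after Right: loc=B A=dirty B=clean
[3] after Left: loc=A A=dirty B=clean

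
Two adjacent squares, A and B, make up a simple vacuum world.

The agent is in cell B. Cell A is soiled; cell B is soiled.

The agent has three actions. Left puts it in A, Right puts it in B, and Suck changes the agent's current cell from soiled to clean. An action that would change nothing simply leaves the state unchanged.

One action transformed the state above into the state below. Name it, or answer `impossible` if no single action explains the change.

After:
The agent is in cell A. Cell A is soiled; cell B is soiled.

Left

try  Left: in A — A soiled, B soiled  ← match
try Right: in B — A soiled, B soiled
try  Suck: in B — A soiled, B clean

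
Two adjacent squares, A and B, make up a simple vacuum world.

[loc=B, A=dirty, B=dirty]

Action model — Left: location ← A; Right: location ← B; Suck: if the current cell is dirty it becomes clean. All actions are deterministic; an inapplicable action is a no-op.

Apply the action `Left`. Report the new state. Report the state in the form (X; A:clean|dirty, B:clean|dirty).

start: (B; A:dirty, B:dirty)
step 1/1 (Left): (A; A:dirty, B:dirty)

(A; A:dirty, B:dirty)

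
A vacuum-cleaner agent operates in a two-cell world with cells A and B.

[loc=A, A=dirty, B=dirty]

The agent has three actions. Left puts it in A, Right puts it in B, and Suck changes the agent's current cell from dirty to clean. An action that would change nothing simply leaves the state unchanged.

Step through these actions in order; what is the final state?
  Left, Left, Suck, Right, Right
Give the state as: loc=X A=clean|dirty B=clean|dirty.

1) do Left; now loc=A A=dirty B=dirty
2) do Left; now loc=A A=dirty B=dirty
3) do Suck; now loc=A A=clean B=dirty
4) do Right; now loc=B A=clean B=dirty
5) do Right; now loc=B A=clean B=dirty

loc=B A=clean B=dirty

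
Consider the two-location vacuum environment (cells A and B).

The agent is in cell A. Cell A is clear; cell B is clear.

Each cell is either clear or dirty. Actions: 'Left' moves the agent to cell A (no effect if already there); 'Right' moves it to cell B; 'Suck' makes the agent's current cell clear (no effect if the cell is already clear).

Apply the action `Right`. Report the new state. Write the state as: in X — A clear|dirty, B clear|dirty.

start: in A — A clear, B clear
Right (#1): in B — A clear, B clear

in B — A clear, B clear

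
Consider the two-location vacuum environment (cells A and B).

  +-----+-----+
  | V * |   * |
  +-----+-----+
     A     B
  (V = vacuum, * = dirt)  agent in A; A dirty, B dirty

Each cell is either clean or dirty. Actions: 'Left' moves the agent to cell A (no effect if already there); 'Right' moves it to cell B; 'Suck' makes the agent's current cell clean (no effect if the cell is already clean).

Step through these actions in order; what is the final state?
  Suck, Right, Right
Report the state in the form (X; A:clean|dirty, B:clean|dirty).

[1] after Suck: (A; A:clean, B:dirty)
[2] after Right: (B; A:clean, B:dirty)
[3] after Right: (B; A:clean, B:dirty)

(B; A:clean, B:dirty)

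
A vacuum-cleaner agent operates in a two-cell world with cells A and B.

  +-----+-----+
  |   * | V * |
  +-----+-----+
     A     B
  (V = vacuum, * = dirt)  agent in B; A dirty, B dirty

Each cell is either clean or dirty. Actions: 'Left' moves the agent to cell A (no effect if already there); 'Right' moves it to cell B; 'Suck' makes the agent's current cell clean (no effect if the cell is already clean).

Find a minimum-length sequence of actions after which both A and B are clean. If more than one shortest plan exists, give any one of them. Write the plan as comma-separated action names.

Suck (#1): <B|dirty|clean>
Left (#2): <A|dirty|clean>
Suck (#3): <A|clean|clean>
min 3: Suck B + move + Suck A

Suck, Left, Suck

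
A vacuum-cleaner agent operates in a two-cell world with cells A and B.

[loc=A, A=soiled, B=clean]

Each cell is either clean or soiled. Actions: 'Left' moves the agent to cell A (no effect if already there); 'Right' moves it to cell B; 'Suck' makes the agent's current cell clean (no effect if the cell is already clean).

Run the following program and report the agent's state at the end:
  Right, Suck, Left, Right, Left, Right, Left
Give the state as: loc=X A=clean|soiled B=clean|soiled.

1. Right → loc=B A=soiled B=clean
2. Suck → loc=B A=soiled B=clean
3. Left → loc=A A=soiled B=clean
4. Right → loc=B A=soiled B=clean
5. Left → loc=A A=soiled B=clean
6. Right → loc=B A=soiled B=clean
7. Left → loc=A A=soiled B=clean

loc=A A=soiled B=clean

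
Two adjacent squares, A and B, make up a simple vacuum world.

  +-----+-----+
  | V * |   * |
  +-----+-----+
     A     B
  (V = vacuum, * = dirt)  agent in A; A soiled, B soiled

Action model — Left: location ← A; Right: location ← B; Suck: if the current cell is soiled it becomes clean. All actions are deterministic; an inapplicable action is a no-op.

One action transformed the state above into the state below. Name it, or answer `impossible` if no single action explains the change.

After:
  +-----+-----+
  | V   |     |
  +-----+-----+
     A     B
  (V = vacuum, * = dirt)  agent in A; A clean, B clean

impossible

try  Left: (A; A:soiled, B:soiled)
try Right: (B; A:soiled, B:soiled)
try  Suck: (A; A:clean, B:soiled)
no single action produces the after-state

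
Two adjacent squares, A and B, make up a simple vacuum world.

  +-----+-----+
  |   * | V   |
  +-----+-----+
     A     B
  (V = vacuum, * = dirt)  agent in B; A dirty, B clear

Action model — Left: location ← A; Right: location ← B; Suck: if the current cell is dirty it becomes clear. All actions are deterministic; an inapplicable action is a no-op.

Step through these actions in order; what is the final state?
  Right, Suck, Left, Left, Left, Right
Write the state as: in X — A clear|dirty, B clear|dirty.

1. Right → in B — A dirty, B clear
2. Suck → in B — A dirty, B clear
3. Left → in A — A dirty, B clear
4. Left → in A — A dirty, B clear
5. Left → in A — A dirty, B clear
6. Right → in B — A dirty, B clear

in B — A dirty, B clear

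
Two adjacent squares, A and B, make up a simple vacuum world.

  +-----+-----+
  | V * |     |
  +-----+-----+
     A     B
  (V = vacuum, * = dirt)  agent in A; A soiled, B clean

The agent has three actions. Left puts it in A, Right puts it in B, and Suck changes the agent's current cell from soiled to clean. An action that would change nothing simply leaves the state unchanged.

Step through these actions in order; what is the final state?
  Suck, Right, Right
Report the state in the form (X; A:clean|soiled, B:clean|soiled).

t=1 Suck ⇒ (A; A:clean, B:clean)
t=2 Right ⇒ (B; A:clean, B:clean)
t=3 Right ⇒ (B; A:clean, B:clean)

(B; A:clean, B:clean)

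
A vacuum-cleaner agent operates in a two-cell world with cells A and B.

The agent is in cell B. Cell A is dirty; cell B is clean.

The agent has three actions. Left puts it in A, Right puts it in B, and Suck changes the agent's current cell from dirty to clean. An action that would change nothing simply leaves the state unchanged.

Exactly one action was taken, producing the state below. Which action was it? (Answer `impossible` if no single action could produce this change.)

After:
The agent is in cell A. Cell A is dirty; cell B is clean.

Left

try  Left: (A; A:dirty, B:clean)  ← match
try Right: (B; A:dirty, B:clean)
try  Suck: (B; A:dirty, B:clean)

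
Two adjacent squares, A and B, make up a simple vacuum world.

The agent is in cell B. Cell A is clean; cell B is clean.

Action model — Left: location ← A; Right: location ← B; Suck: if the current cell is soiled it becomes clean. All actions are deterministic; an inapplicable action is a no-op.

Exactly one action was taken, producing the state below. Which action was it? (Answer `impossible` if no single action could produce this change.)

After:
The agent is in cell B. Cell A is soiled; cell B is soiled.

impossible

try  Left: in A — A clean, B clean
try Right: in B — A clean, B clean
try  Suck: in B — A clean, B clean
no single action produces the after-state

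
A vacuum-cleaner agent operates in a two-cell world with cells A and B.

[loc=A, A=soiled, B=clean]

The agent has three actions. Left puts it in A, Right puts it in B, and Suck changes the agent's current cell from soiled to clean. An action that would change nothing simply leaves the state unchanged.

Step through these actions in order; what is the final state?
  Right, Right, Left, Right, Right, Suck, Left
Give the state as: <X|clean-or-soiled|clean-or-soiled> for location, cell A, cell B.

<A|soiled|clean>

[1] after Right: <B|soiled|clean>
[2] after Right: <B|soiled|clean>
[3] after Left: <A|soiled|clean>
[4] after Right: <B|soiled|clean>
[5] after Right: <B|soiled|clean>
[6] after Suck: <B|soiled|clean>
[7] after Left: <A|soiled|clean>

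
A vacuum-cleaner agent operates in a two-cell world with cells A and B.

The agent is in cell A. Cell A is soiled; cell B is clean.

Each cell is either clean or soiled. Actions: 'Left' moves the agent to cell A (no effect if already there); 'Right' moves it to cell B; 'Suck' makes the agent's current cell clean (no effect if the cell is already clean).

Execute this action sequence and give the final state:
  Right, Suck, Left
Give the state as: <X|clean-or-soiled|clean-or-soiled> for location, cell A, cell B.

<A|soiled|clean>

Right (#1): <B|soiled|clean>
Suck (#2): <B|soiled|clean>
Left (#3): <A|soiled|clean>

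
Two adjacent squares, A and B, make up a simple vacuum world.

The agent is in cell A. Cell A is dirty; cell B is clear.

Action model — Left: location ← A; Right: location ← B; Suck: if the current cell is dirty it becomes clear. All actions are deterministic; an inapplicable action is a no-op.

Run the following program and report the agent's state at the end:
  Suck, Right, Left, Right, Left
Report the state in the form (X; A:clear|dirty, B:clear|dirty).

(A; A:clear, B:clear)

step 1/5 (Suck): (A; A:clear, B:clear)
step 2/5 (Right): (B; A:clear, B:clear)
step 3/5 (Left): (A; A:clear, B:clear)
step 4/5 (Right): (B; A:clear, B:clear)
step 5/5 (Left): (A; A:clear, B:clear)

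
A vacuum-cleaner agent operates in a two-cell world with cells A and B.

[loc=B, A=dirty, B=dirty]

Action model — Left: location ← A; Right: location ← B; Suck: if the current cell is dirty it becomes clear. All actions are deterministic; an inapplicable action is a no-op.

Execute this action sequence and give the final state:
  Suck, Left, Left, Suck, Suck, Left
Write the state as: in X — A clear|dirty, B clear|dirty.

1) do Suck; now in B — A dirty, B clear
2) do Left; now in A — A dirty, B clear
3) do Left; now in A — A dirty, B clear
4) do Suck; now in A — A clear, B clear
5) do Suck; now in A — A clear, B clear
6) do Left; now in A — A clear, B clear

in A — A clear, B clear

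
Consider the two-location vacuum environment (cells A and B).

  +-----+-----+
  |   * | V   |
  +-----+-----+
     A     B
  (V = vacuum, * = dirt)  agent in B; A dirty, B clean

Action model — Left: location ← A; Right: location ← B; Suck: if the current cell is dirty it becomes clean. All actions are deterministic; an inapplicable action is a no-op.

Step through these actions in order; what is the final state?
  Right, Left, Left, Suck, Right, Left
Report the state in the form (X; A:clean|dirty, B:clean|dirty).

(A; A:clean, B:clean)

1) do Right; now (B; A:dirty, B:clean)
2) do Left; now (A; A:dirty, B:clean)
3) do Left; now (A; A:dirty, B:clean)
4) do Suck; now (A; A:clean, B:clean)
5) do Right; now (B; A:clean, B:clean)
6) do Left; now (A; A:clean, B:clean)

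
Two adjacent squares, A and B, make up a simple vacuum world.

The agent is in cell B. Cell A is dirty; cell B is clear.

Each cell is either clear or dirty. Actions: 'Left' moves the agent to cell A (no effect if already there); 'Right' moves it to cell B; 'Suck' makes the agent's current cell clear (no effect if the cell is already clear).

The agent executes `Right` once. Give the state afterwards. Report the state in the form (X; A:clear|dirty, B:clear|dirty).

(B; A:dirty, B:clear)

start: (B; A:dirty, B:clear)
Right (#1): (B; A:dirty, B:clear)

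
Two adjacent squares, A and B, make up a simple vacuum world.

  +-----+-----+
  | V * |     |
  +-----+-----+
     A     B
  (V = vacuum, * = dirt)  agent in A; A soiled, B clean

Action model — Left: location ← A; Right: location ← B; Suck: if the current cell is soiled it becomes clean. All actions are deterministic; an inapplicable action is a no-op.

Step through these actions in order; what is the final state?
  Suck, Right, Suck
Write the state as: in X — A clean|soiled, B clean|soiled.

1. Suck → in A — A clean, B clean
2. Right → in B — A clean, B clean
3. Suck → in B — A clean, B clean

in B — A clean, B clean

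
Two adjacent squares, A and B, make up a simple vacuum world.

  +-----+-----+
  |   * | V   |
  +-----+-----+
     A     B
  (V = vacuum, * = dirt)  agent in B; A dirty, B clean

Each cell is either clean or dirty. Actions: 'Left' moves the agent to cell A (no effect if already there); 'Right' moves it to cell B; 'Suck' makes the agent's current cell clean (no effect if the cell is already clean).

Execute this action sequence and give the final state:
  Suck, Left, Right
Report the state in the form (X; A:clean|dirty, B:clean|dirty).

(B; A:dirty, B:clean)

Suck (#1): (B; A:dirty, B:clean)
Left (#2): (A; A:dirty, B:clean)
Right (#3): (B; A:dirty, B:clean)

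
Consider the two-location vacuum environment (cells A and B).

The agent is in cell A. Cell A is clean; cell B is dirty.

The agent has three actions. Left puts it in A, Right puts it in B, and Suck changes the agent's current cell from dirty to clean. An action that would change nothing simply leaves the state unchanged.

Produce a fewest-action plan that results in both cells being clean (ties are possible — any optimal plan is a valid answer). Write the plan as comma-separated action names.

Right (#1): <B|clean|dirty>
Suck (#2): <B|clean|clean>
min 2: go B then Suck

Right, Suck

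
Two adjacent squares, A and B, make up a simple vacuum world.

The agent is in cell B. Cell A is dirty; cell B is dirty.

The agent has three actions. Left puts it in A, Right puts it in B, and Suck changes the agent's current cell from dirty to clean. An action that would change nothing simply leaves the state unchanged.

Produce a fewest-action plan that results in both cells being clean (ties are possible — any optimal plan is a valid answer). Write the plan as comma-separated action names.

Suck, Left, Suck

t=1 Suck ⇒ loc=B A=dirty B=clean
t=2 Left ⇒ loc=A A=dirty B=clean
t=3 Suck ⇒ loc=A A=clean B=clean
min 3: Suck B + move + Suck A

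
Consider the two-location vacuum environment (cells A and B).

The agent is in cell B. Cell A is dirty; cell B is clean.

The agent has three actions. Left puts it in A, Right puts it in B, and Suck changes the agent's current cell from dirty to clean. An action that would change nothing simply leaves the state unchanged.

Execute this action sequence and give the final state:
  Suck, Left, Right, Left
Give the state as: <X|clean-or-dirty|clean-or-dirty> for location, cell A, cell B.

t=1 Suck ⇒ <B|dirty|clean>
t=2 Left ⇒ <A|dirty|clean>
t=3 Right ⇒ <B|dirty|clean>
t=4 Left ⇒ <A|dirty|clean>

<A|dirty|clean>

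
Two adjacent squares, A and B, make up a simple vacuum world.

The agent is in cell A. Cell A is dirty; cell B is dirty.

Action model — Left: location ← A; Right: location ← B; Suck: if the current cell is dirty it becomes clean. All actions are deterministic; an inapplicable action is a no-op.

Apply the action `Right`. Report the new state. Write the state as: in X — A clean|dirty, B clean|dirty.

start: in A — A dirty, B dirty
1. Right → in B — A dirty, B dirty

in B — A dirty, B dirty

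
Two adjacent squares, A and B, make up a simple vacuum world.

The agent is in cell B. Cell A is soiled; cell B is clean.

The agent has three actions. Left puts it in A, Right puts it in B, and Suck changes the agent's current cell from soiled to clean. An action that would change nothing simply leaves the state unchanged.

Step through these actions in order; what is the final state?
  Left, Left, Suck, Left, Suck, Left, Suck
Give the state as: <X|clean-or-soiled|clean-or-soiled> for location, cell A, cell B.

<A|clean|clean>

Left (#1): <A|soiled|clean>
Left (#2): <A|soiled|clean>
Suck (#3): <A|clean|clean>
Left (#4): <A|clean|clean>
Suck (#5): <A|clean|clean>
Left (#6): <A|clean|clean>
Suck (#7): <A|clean|clean>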